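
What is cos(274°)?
cos(274°) = 0.06976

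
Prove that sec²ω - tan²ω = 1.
LHS = 1/cos²ω - sin²ω/cos²ω = (1 - sin²ω)/cos²ω = cos²ω/cos²ω = 1 = RHS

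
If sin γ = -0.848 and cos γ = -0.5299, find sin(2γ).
sin(2γ) = 2 sin γ cos γ = 0.8987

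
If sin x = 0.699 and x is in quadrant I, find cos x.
cos x = 0.7151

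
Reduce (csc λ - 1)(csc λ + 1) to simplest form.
(csc λ - 1)(csc λ + 1) = cot²λ (using Diff. of squares)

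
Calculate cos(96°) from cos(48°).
cos(96°) = 2cos²48° - 1 = -0.1045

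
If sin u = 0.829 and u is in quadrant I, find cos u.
cos u = 0.5592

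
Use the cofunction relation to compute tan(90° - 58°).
tan(90° - 58°) = cot(58°) = 0.6249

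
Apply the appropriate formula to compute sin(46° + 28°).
sin(46° + 28°) = sin 46° cos 28° + cos 46° sin 28° = 0.9613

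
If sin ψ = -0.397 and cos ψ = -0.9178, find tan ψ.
tan ψ = sin ψ / cos ψ = 0.4326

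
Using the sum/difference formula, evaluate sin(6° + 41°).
sin(6° + 41°) = sin 6° cos 41° + cos 6° sin 41° = 0.7314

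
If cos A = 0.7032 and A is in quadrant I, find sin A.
sin A = 0.711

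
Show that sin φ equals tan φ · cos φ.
RHS = (sin φ/cos φ) · cos φ = sin φ = LHS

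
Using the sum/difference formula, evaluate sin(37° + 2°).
sin(37° + 2°) = sin 37° cos 2° + cos 37° sin 2° = 0.6293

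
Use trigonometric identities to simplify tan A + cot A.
tan A + cot A = sec A csc A (using Quotient identities)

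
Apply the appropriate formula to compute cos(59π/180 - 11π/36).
cos(59π/180 - 11π/36) = cos 59π/180 cos 11π/36 + sin 59π/180 sin 11π/36 = 0.9976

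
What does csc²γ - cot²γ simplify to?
csc²γ - cot²γ = 1 (using Pythagorean identity)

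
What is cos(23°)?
cos(23°) = 0.9205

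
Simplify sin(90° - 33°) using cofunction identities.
sin(90° - 33°) = cos(33°)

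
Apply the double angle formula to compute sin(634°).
sin(634°) = 2 sin 317° cos 317° = -0.9976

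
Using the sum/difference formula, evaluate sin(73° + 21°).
sin(73° + 21°) = sin 73° cos 21° + cos 73° sin 21° = 0.9976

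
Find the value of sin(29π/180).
sin(29π/180) = 0.4848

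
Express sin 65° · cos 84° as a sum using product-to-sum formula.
sin 65° cos 84° = (1/2)[sin(65°+84°) + sin(65°-84°)]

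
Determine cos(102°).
cos(102°) = -0.2079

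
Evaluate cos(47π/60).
cos(47π/60) = -0.7771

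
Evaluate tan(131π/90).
tan(131π/90) = 7.115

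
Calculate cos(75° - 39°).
cos(75° - 39°) = cos 75° cos 39° + sin 75° sin 39° = 0.809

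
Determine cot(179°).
cot(179°) = -57.29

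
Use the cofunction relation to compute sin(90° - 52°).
sin(90° - 52°) = cos(52°) = 0.6157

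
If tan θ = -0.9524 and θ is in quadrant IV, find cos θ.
cos θ = 0.7241 (using tan²θ + 1 = sec²θ)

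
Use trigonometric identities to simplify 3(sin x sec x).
3(sin x sec x) = 3(tan x) (using Reciprocal + quotient)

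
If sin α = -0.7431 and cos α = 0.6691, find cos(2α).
cos(2α) = cos²α - sin²α = -0.1045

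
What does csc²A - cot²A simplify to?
csc²A - cot²A = 1 (using Pythagorean identity)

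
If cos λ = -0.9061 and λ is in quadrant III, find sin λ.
sin λ = -0.4231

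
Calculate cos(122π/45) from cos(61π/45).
cos(122π/45) = cos²61π/45 - sin²61π/45 = -0.6157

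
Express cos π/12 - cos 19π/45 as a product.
cos π/12 - cos 19π/45 = -2 sin(91π/360) sin(-61π/360)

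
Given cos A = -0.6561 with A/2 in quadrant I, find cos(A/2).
cos(A/2) = ±√((1 + cos A)/2); positive since A/2 ∈ QI, so cos(A/2) = 0.4147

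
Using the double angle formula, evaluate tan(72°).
tan(72°) = 2 tan 36° / (1 - tan²36°) = 3.078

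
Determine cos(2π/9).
cos(2π/9) = 0.766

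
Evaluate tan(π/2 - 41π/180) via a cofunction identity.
tan(π/2 - 41π/180) = cot(41π/180) = 1.15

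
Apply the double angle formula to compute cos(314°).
cos(314°) = cos²157° - sin²157° = 0.6947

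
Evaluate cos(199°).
cos(199°) = -0.9455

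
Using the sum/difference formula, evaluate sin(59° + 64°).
sin(59° + 64°) = sin 59° cos 64° + cos 59° sin 64° = 0.8387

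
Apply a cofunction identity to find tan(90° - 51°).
tan(90° - 51°) = cot(51°) = 0.8098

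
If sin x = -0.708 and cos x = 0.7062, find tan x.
tan x = sin x / cos x = -1.003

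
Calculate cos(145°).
cos(145°) = -0.8192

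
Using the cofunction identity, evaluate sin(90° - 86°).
sin(90° - 86°) = cos(86°) = 0.06976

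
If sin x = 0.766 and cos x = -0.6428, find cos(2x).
cos(2x) = cos²x - sin²x = -0.1736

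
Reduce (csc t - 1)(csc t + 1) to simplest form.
(csc t - 1)(csc t + 1) = cot²t (using Diff. of squares)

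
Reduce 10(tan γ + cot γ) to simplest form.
10(tan γ + cot γ) = 10(sec γ csc γ) (using Quotient identities)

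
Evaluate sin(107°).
sin(107°) = 0.9563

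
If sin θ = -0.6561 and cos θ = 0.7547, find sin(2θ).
sin(2θ) = 2 sin θ cos θ = -0.9903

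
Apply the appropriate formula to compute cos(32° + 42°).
cos(32° + 42°) = cos 32° cos 42° - sin 32° sin 42° = 0.2756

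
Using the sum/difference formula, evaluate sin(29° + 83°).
sin(29° + 83°) = sin 29° cos 83° + cos 29° sin 83° = 0.9272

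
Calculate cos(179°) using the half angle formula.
cos(179°) = -√((1 + cos 358°)/2) = -0.9998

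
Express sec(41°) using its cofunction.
sec(41°) = csc(90° - 41°) = csc(49°)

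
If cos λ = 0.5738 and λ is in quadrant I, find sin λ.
sin λ = 0.819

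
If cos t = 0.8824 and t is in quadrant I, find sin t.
sin t = 0.4705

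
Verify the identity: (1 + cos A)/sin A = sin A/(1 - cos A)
RHS = sin A(1 + cos A) / ((1 - cos A)(1 + cos A)) = sin A(1 + cos A) / (1 - cos²A) = sin A(1 + cos A) / sin²A = (1 + cos A)/sin A = LHS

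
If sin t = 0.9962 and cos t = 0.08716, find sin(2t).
sin(2t) = 2 sin t cos t = 0.1737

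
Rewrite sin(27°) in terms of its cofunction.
sin(27°) = cos(90° - 27°) = cos(63°)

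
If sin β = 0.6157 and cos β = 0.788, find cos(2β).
cos(2β) = cos²β - sin²β = 0.2419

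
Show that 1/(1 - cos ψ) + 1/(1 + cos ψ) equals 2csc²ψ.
LHS = [(1 + cos ψ) + (1 - cos ψ)] / [(1 - cos ψ)(1 + cos ψ)] = 2/(1 - cos²ψ) = 2/sin²ψ = 2csc²ψ = RHS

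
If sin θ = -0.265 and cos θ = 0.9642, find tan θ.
tan θ = sin θ / cos θ = -0.2748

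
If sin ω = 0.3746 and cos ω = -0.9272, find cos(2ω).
cos(2ω) = cos²ω - sin²ω = 0.7194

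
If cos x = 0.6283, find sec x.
sec x = 1/cos x = 1.592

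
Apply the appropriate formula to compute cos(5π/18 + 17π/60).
cos(5π/18 + 17π/60) = cos 5π/18 cos 17π/60 - sin 5π/18 sin 17π/60 = -0.1908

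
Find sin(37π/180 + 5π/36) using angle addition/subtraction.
sin(37π/180 + 5π/36) = sin 37π/180 cos 5π/36 + cos 37π/180 sin 5π/36 = 0.8829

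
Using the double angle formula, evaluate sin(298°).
sin(298°) = 2 sin 149° cos 149° = -0.8829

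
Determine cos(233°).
cos(233°) = -0.6018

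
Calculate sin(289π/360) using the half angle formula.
sin(289π/360) = √((1 - cos 289π/180)/2) = 0.5807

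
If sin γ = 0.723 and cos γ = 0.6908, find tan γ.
tan γ = sin γ / cos γ = 1.047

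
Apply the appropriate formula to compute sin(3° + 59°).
sin(3° + 59°) = sin 3° cos 59° + cos 3° sin 59° = 0.8829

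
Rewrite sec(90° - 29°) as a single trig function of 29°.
sec(90° - 29°) = csc(29°)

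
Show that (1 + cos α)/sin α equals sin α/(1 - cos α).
RHS = sin α(1 + cos α) / ((1 - cos α)(1 + cos α)) = sin α(1 + cos α) / (1 - cos²α) = sin α(1 + cos α) / sin²α = (1 + cos α)/sin α = LHS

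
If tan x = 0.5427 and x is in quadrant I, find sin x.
sin x = 0.477 (using tan²x + 1 = sec²x)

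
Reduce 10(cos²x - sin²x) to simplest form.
10(cos²x - sin²x) = 10(cos(2x)) (using Double angle)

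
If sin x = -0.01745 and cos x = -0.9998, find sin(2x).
sin(2x) = 2 sin x cos x = 0.03489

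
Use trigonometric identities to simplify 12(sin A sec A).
12(sin A sec A) = 12(tan A) (using Reciprocal + quotient)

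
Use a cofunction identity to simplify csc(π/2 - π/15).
csc(π/2 - π/15) = sec(π/15)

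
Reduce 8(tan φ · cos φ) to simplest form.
8(tan φ · cos φ) = 8(sin φ) (using Quotient identity)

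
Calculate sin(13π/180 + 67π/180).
sin(13π/180 + 67π/180) = sin 13π/180 cos 67π/180 + cos 13π/180 sin 67π/180 = 0.9848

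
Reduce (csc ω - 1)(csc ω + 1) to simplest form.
(csc ω - 1)(csc ω + 1) = cot²ω (using Diff. of squares)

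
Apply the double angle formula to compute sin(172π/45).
sin(172π/45) = 2 sin 86π/45 cos 86π/45 = -0.5299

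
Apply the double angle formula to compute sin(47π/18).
sin(47π/18) = 2 sin 47π/36 cos 47π/36 = 0.9397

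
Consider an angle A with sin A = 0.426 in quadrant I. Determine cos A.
cos A = √(1 - sin²A) = 0.9047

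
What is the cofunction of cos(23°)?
cos(23°) = sin(90° - 23°) = sin(67°)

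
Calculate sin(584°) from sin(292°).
sin(584°) = 2 sin 292° cos 292° = -0.6947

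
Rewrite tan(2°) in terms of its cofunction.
tan(2°) = cot(90° - 2°) = cot(88°)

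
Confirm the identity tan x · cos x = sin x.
LHS = (sin x/cos x) · cos x = sin x = RHS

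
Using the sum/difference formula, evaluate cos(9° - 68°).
cos(9° - 68°) = cos 9° cos 68° + sin 9° sin 68° = 0.515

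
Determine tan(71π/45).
tan(71π/45) = -4.011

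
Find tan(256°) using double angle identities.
tan(256°) = 2 tan 128° / (1 - tan²128°) = 4.011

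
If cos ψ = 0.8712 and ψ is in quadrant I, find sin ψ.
sin ψ = 0.4909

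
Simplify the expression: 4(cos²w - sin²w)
4(cos²w - sin²w) = 4(cos(2w)) (using Double angle)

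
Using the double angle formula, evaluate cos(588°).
cos(588°) = cos²294° - sin²294° = -0.6691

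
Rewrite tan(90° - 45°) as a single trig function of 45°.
tan(90° - 45°) = cot(45°)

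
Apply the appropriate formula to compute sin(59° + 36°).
sin(59° + 36°) = sin 59° cos 36° + cos 59° sin 36° = 0.9962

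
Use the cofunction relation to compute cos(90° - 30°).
cos(90° - 30°) = sin(30°) = 1/2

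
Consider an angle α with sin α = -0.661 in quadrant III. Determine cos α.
cos α = ±√(1 - sin²α) = -0.7504 (negative in QIII)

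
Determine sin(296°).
sin(296°) = -0.8988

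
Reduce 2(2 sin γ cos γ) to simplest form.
2(2 sin γ cos γ) = 2(sin(2γ)) (using Double angle)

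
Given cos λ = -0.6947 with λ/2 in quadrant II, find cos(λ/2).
cos(λ/2) = ±√((1 + cos λ)/2); negative since λ/2 ∈ QII, so cos(λ/2) = -0.3907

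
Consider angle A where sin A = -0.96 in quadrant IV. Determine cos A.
cos A = √(1 - sin²A) = 0.28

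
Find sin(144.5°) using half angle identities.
sin(144.5°) = √((1 - cos 289°)/2) = 0.5807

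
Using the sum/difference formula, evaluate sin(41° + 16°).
sin(41° + 16°) = sin 41° cos 16° + cos 41° sin 16° = 0.8387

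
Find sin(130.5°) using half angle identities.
sin(130.5°) = √((1 - cos 261°)/2) = 0.7604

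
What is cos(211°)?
cos(211°) = -0.8572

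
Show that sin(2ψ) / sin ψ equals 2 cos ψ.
LHS = 2 sin ψ cos ψ / sin ψ = 2 cos ψ = RHS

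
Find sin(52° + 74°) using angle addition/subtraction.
sin(52° + 74°) = sin 52° cos 74° + cos 52° sin 74° = 0.809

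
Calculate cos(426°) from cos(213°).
cos(426°) = cos²213° - sin²213° = 0.4067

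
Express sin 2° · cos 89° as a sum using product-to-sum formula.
sin 2° cos 89° = (1/2)[sin(2°+89°) + sin(2°-89°)]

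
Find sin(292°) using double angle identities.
sin(292°) = 2 sin 146° cos 146° = -0.9272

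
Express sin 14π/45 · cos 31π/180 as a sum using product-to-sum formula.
sin 14π/45 cos 31π/180 = (1/2)[sin(14π/45+31π/180) + sin(14π/45-31π/180)]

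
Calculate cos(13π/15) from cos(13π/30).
cos(13π/15) = cos²13π/30 - sin²13π/30 = -0.9135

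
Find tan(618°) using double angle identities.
tan(618°) = 2 tan 309° / (1 - tan²309°) = 4.705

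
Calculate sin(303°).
sin(303°) = -0.8387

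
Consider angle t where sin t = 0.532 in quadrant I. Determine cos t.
cos t = √(1 - sin²t) = 0.8467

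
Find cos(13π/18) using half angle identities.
cos(13π/18) = -√((1 + cos 13π/9)/2) = -0.6428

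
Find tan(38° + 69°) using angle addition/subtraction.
tan(38° + 69°) = (tan 38° + tan 69°)/(1 - tan 38° tan 69°) = -3.271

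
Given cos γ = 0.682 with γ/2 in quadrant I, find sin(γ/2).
sin(γ/2) = ±√((1 - cos γ)/2); positive since γ/2 ∈ QI, so sin(γ/2) = 0.3987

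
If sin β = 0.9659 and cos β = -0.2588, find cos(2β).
cos(2β) = cos²β - sin²β = -0.866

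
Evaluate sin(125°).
sin(125°) = 0.8192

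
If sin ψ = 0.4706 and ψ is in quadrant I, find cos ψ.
cos ψ = 0.8823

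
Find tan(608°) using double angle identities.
tan(608°) = 2 tan 304° / (1 - tan²304°) = 2.475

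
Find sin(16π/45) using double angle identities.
sin(16π/45) = 2 sin 8π/45 cos 8π/45 = 0.8988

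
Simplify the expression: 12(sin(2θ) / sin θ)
12(sin(2θ) / sin θ) = 12(2 cos θ) (using Double angle)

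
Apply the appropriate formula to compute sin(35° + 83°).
sin(35° + 83°) = sin 35° cos 83° + cos 35° sin 83° = 0.8829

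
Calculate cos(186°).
cos(186°) = -0.9945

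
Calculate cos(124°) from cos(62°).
cos(124°) = cos²62° - sin²62° = -0.5592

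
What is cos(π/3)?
cos(π/3) = 1/2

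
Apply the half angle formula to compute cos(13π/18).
cos(13π/18) = -√((1 + cos 13π/9)/2) = -0.6428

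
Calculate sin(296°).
sin(296°) = -0.8988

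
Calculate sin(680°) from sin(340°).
sin(680°) = 2 sin 340° cos 340° = -0.6428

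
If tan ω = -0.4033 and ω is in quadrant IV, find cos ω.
cos ω = 0.9274 (using tan²ω + 1 = sec²ω)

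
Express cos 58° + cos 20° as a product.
cos 58° + cos 20° = 2 cos(39°) cos(19°)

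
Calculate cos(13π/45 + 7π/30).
cos(13π/45 + 7π/30) = cos 13π/45 cos 7π/30 - sin 13π/45 sin 7π/30 = -0.06976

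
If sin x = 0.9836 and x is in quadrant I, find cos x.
cos x = 0.1804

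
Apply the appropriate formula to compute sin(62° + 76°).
sin(62° + 76°) = sin 62° cos 76° + cos 62° sin 76° = 0.6691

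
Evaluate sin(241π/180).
sin(241π/180) = -0.8746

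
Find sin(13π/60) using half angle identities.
sin(13π/60) = √((1 - cos 13π/30)/2) = 0.6293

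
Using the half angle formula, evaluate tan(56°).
tan(56°) = sin 112° / (1 + cos 112°) = 1.483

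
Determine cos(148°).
cos(148°) = -0.848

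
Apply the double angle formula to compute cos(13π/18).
cos(13π/18) = cos²13π/36 - sin²13π/36 = -0.6428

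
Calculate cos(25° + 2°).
cos(25° + 2°) = cos 25° cos 2° - sin 25° sin 2° = 0.891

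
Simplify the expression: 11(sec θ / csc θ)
11(sec θ / csc θ) = 11(tan θ) (using Reciprocal identities)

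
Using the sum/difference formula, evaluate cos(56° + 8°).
cos(56° + 8°) = cos 56° cos 8° - sin 56° sin 8° = 0.4384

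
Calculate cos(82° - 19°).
cos(82° - 19°) = cos 82° cos 19° + sin 82° sin 19° = 0.454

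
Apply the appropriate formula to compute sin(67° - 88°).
sin(67° - 88°) = sin 67° cos 88° - cos 67° sin 88° = -0.3584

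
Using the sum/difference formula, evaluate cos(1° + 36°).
cos(1° + 36°) = cos 1° cos 36° - sin 1° sin 36° = 0.7986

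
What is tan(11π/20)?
tan(11π/20) = -6.314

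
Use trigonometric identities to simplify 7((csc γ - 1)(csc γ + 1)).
7((csc γ - 1)(csc γ + 1)) = 7(cot²γ) (using Diff. of squares)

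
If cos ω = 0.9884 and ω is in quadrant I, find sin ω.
sin ω = 0.1519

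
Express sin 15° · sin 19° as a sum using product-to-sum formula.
sin 15° sin 19° = (1/2)[cos(15°-19°) - cos(15°+19°)]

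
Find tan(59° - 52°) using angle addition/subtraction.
tan(59° - 52°) = (tan 59° - tan 52°)/(1 + tan 59° tan 52°) = 0.1228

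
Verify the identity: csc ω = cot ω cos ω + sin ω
RHS = cos²ω/sin ω + sin ω = (cos²ω + sin²ω)/sin ω = 1/sin ω = csc ω = LHS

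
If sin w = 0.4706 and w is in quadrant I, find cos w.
cos w = 0.8823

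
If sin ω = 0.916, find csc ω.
csc ω = 1/sin ω = 1.092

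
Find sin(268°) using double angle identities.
sin(268°) = 2 sin 134° cos 134° = -0.9994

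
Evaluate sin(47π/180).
sin(47π/180) = 0.7314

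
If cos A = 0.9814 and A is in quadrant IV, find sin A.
sin A = -0.192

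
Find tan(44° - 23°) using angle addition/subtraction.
tan(44° - 23°) = (tan 44° - tan 23°)/(1 + tan 44° tan 23°) = 0.3839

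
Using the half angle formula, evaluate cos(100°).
cos(100°) = -√((1 + cos 200°)/2) = -0.1736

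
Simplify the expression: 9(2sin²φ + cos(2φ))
9(2sin²φ + cos(2φ)) = 9 (using Double angle)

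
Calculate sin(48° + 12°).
sin(48° + 12°) = sin 48° cos 12° + cos 48° sin 12° = √3/2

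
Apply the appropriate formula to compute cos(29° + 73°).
cos(29° + 73°) = cos 29° cos 73° - sin 29° sin 73° = -0.2079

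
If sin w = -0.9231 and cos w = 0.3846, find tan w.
tan w = sin w / cos w = -2.4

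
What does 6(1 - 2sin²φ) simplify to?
6(1 - 2sin²φ) = 6(cos(2φ)) (using Double angle)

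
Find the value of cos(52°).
cos(52°) = 0.6157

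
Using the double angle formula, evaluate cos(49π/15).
cos(49π/15) = cos²49π/30 - sin²49π/30 = -0.6691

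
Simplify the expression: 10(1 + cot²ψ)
10(1 + cot²ψ) = 10(csc²ψ) (using Pythagorean identity)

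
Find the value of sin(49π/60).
sin(49π/60) = 0.5446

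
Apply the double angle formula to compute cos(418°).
cos(418°) = cos²209° - sin²209° = 0.5299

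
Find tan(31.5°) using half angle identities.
tan(31.5°) = sin 63° / (1 + cos 63°) = 0.6128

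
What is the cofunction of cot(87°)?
cot(87°) = tan(90° - 87°) = tan(3°)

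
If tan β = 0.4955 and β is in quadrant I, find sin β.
sin β = 0.444 (using tan²β + 1 = sec²β)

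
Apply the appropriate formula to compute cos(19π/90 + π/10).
cos(19π/90 + π/10) = cos 19π/90 cos π/10 - sin 19π/90 sin π/10 = 0.5592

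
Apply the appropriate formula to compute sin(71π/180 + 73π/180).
sin(71π/180 + 73π/180) = sin 71π/180 cos 73π/180 + cos 71π/180 sin 73π/180 = 0.5878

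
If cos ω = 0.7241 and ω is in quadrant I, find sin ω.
sin ω = 0.6897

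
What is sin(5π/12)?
sin(5π/12) = (√6+√2)/4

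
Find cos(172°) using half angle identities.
cos(172°) = -√((1 + cos 344°)/2) = -0.9903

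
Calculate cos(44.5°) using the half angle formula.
cos(44.5°) = √((1 + cos 89°)/2) = 0.7133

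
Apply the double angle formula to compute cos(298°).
cos(298°) = cos²149° - sin²149° = 0.4695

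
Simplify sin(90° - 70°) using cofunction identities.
sin(90° - 70°) = cos(70°)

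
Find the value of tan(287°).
tan(287°) = -3.271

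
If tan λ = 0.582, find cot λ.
cot λ = 1/tan λ = 1.718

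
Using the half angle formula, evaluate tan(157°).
tan(157°) = sin 314° / (1 + cos 314°) = -0.4245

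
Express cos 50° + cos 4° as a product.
cos 50° + cos 4° = 2 cos(27°) cos(23°)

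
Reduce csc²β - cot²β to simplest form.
csc²β - cot²β = 1 (using Pythagorean identity)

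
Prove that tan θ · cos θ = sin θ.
LHS = (sin θ/cos θ) · cos θ = sin θ = RHS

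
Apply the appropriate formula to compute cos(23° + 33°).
cos(23° + 33°) = cos 23° cos 33° - sin 23° sin 33° = 0.5592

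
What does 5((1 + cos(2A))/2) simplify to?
5((1 + cos(2A))/2) = 5(cos²A) (using Power reduction)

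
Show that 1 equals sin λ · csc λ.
RHS = sin λ · (1/sin λ) = 1 = LHS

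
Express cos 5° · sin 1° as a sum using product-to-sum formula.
cos 5° sin 1° = (1/2)[sin(5°+1°) - sin(5°-1°)]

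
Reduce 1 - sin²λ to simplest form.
1 - sin²λ = cos²λ (using Pythagorean identity)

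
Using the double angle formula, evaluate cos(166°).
cos(166°) = cos²83° - sin²83° = -0.9703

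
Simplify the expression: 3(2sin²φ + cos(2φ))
3(2sin²φ + cos(2φ)) = 3 (using Double angle)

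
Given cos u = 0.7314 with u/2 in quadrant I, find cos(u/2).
cos(u/2) = ±√((1 + cos u)/2); positive since u/2 ∈ QI, so cos(u/2) = 0.9304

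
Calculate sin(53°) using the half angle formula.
sin(53°) = √((1 - cos 106°)/2) = 0.7986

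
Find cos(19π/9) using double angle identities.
cos(19π/9) = cos²19π/18 - sin²19π/18 = 0.9397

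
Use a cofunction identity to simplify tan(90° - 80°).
tan(90° - 80°) = cot(80°)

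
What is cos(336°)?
cos(336°) = 0.9135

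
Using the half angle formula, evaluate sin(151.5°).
sin(151.5°) = √((1 - cos 303°)/2) = 0.4772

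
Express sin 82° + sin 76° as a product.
sin 82° + sin 76° = 2 sin(79°) cos(3°)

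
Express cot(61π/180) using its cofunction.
cot(61π/180) = tan(π/2 - 61π/180) = tan(29π/180)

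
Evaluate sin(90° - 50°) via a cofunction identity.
sin(90° - 50°) = cos(50°) = 0.6428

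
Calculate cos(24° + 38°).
cos(24° + 38°) = cos 24° cos 38° - sin 24° sin 38° = 0.4695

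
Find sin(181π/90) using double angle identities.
sin(181π/90) = 2 sin 181π/180 cos 181π/180 = 0.0349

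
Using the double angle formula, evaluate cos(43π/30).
cos(43π/30) = cos²43π/60 - sin²43π/60 = -0.2079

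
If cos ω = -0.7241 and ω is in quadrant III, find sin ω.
sin ω = -0.6897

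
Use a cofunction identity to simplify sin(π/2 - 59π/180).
sin(π/2 - 59π/180) = cos(59π/180)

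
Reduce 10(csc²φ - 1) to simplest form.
10(csc²φ - 1) = 10(cot²φ) (using Pythagorean identity)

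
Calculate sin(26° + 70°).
sin(26° + 70°) = sin 26° cos 70° + cos 26° sin 70° = 0.9945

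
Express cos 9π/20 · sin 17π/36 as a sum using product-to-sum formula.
cos 9π/20 sin 17π/36 = (1/2)[sin(9π/20+17π/36) - sin(9π/20-17π/36)]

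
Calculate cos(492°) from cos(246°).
cos(492°) = cos²246° - sin²246° = -0.6691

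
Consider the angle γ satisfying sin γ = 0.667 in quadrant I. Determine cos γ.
cos γ = √(1 - sin²γ) = 0.7451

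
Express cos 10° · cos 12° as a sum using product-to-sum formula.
cos 10° cos 12° = (1/2)[cos(10°-12°) + cos(10°+12°)]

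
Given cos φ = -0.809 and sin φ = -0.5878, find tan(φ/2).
tan(φ/2) = sin φ / (1 + cos φ) = -3.077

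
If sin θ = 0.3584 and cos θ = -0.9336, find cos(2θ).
cos(2θ) = cos²θ - sin²θ = 0.7432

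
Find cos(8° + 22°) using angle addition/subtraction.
cos(8° + 22°) = cos 8° cos 22° - sin 8° sin 22° = √3/2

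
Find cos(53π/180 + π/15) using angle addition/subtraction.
cos(53π/180 + π/15) = cos 53π/180 cos π/15 - sin 53π/180 sin π/15 = 0.4226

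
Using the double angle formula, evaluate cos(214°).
cos(214°) = cos²107° - sin²107° = -0.829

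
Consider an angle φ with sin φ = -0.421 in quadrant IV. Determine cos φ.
cos φ = √(1 - sin²φ) = 0.9071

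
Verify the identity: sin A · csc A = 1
LHS = sin A · (1/sin A) = 1 = RHS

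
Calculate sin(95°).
sin(95°) = 0.9962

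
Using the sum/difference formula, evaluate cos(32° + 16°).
cos(32° + 16°) = cos 32° cos 16° - sin 32° sin 16° = 0.6691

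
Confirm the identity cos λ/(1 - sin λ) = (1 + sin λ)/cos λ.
RHS = (1 + sin λ)(1 - sin λ) / (cos λ(1 - sin λ)) = (1 - sin²λ) / (cos λ(1 - sin λ)) = cos²λ / (cos λ(1 - sin λ)) = cos λ/(1 - sin λ) = LHS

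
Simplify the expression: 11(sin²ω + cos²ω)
11(sin²ω + cos²ω) = 11 (using Pythagorean identity)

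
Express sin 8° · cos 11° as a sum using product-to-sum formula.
sin 8° cos 11° = (1/2)[sin(8°+11°) + sin(8°-11°)]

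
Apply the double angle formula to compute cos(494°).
cos(494°) = cos²247° - sin²247° = -0.6947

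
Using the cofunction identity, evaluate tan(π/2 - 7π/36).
tan(π/2 - 7π/36) = cot(7π/36) = 1.428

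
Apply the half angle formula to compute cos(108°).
cos(108°) = -√((1 + cos 216°)/2) = -0.309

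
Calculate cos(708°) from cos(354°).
cos(708°) = cos²354° - sin²354° = 0.9781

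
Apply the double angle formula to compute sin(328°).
sin(328°) = 2 sin 164° cos 164° = -0.5299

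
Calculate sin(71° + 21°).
sin(71° + 21°) = sin 71° cos 21° + cos 71° sin 21° = 0.9994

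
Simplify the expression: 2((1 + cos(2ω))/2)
2((1 + cos(2ω))/2) = 2(cos²ω) (using Power reduction)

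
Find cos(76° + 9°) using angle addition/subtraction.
cos(76° + 9°) = cos 76° cos 9° - sin 76° sin 9° = 0.08716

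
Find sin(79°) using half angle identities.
sin(79°) = √((1 - cos 158°)/2) = 0.9816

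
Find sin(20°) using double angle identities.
sin(20°) = 2 sin 10° cos 10° = 0.342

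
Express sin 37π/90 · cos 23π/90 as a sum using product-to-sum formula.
sin 37π/90 cos 23π/90 = (1/2)[sin(37π/90+23π/90) + sin(37π/90-23π/90)]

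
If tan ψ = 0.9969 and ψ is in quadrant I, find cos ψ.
cos ψ = 0.7082 (using tan²ψ + 1 = sec²ψ)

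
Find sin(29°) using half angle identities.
sin(29°) = √((1 - cos 58°)/2) = 0.4848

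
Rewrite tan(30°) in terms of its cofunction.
tan(30°) = cot(90° - 30°) = cot(60°)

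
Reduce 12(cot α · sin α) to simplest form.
12(cot α · sin α) = 12(cos α) (using Quotient identity)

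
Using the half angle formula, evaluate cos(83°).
cos(83°) = √((1 + cos 166°)/2) = 0.1219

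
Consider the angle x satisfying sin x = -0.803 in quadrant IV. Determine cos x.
cos x = √(1 - sin²x) = 0.596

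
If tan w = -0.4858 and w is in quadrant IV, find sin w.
sin w = -0.437 (using tan²w + 1 = sec²w)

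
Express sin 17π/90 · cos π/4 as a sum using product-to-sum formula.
sin 17π/90 cos π/4 = (1/2)[sin(17π/90+π/4) + sin(17π/90-π/4)]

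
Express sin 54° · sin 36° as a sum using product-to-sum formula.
sin 54° sin 36° = (1/2)[cos(54°-36°) - cos(54°+36°)]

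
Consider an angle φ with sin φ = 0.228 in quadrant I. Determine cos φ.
cos φ = √(1 - sin²φ) = 0.9737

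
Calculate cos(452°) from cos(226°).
cos(452°) = cos²226° - sin²226° = -0.0349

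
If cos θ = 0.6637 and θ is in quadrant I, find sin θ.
sin θ = 0.748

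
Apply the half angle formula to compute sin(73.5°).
sin(73.5°) = √((1 - cos 147°)/2) = 0.9588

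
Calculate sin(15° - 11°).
sin(15° - 11°) = sin 15° cos 11° - cos 15° sin 11° = 0.06976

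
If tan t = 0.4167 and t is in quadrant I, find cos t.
cos t = 0.9231 (using tan²t + 1 = sec²t)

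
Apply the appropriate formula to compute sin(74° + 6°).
sin(74° + 6°) = sin 74° cos 6° + cos 74° sin 6° = 0.9848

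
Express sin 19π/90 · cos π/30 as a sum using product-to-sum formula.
sin 19π/90 cos π/30 = (1/2)[sin(19π/90+π/30) + sin(19π/90-π/30)]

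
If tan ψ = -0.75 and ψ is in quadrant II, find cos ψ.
cos ψ = -0.8 (using tan²ψ + 1 = sec²ψ)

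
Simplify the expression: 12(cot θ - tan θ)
12(cot θ - tan θ) = 12(2 cot(2θ)) (using Double angle)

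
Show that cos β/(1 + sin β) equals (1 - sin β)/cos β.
RHS = (1 - sin β)(1 + sin β) / (cos β(1 + sin β)) = (1 - sin²β) / (cos β(1 + sin β)) = cos²β / (cos β(1 + sin β)) = cos β/(1 + sin β) = LHS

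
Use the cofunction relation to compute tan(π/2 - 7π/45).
tan(π/2 - 7π/45) = cot(7π/45) = 1.881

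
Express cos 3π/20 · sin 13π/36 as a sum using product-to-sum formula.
cos 3π/20 sin 13π/36 = (1/2)[sin(3π/20+13π/36) - sin(3π/20-13π/36)]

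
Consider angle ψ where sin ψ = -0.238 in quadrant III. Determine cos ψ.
cos ψ = ±√(1 - sin²ψ) = -0.9713 (negative in QIII)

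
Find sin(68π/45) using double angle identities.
sin(68π/45) = 2 sin 34π/45 cos 34π/45 = -0.9994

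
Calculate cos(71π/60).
cos(71π/60) = -0.8387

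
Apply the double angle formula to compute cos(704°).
cos(704°) = cos²352° - sin²352° = 0.9613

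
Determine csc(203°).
csc(203°) = -2.559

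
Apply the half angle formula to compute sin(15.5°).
sin(15.5°) = √((1 - cos 31°)/2) = 0.2672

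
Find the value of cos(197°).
cos(197°) = -0.9563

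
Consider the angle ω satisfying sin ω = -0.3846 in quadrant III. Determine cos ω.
cos ω = ±√(1 - sin²ω) = -0.9231 (negative in QIII)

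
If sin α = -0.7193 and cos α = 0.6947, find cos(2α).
cos(2α) = cos²α - sin²α = -0.03478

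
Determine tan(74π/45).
tan(74π/45) = -2.05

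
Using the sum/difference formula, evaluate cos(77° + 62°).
cos(77° + 62°) = cos 77° cos 62° - sin 77° sin 62° = -0.7547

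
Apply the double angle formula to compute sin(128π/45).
sin(128π/45) = 2 sin 64π/45 cos 64π/45 = 0.4695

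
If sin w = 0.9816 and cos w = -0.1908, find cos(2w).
cos(2w) = cos²w - sin²w = -0.9271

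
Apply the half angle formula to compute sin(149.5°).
sin(149.5°) = √((1 - cos 299°)/2) = 0.5075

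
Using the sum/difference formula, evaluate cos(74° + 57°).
cos(74° + 57°) = cos 74° cos 57° - sin 74° sin 57° = -0.6561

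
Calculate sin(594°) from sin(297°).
sin(594°) = 2 sin 297° cos 297° = -0.809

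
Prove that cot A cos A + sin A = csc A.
LHS = cos²A/sin A + sin A = (cos²A + sin²A)/sin A = 1/sin A = csc A = RHS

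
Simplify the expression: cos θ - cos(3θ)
cos θ - cos(3θ) = 2 sin(2θ) sin θ (using Sum-to-product)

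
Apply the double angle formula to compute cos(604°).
cos(604°) = 1 - 2sin²302° = -0.4384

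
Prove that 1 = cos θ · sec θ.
RHS = cos θ · (1/cos θ) = 1 = LHS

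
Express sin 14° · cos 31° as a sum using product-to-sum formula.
sin 14° cos 31° = (1/2)[sin(14°+31°) + sin(14°-31°)]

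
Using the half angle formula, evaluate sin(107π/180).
sin(107π/180) = √((1 - cos 107π/90)/2) = 0.9563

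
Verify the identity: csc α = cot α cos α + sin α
RHS = cos²α/sin α + sin α = (cos²α + sin²α)/sin α = 1/sin α = csc α = LHS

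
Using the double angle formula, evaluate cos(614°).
cos(614°) = cos²307° - sin²307° = -0.2756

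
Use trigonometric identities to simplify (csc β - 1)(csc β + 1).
(csc β - 1)(csc β + 1) = cot²β (using Diff. of squares)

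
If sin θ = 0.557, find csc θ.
csc θ = 1/sin θ = 1.795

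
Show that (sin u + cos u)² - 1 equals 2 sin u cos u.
LHS = sin²u + 2 sin u cos u + cos²u - 1 = (sin²u + cos²u) + 2 sin u cos u - 1 = 1 + 2 sin u cos u - 1 = 2 sin u cos u = RHS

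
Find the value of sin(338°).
sin(338°) = -0.3746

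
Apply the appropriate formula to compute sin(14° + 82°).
sin(14° + 82°) = sin 14° cos 82° + cos 14° sin 82° = 0.9945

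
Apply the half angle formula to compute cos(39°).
cos(39°) = √((1 + cos 78°)/2) = 0.7771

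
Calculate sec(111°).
sec(111°) = -2.79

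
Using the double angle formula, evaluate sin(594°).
sin(594°) = 2 sin 297° cos 297° = -0.809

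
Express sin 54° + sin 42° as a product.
sin 54° + sin 42° = 2 sin(48°) cos(6°)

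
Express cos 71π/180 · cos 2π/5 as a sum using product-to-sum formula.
cos 71π/180 cos 2π/5 = (1/2)[cos(71π/180-2π/5) + cos(71π/180+2π/5)]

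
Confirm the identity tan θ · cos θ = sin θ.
LHS = (sin θ/cos θ) · cos θ = sin θ = RHS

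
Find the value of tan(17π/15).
tan(17π/15) = 0.4452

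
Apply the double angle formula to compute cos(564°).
cos(564°) = cos²282° - sin²282° = -0.9135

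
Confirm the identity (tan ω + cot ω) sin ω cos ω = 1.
LHS = (sin ω/cos ω + cos ω/sin ω) sin ω cos ω = ((sin²ω + cos²ω)/(sin ω cos ω)) · sin ω cos ω = sin²ω + cos²ω = 1 = RHS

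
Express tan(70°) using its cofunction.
tan(70°) = cot(90° - 70°) = cot(20°)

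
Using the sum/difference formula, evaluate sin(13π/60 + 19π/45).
sin(13π/60 + 19π/45) = sin 13π/60 cos 19π/45 + cos 13π/60 sin 19π/45 = 0.9063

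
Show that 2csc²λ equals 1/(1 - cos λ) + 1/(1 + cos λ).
RHS = [(1 + cos λ) + (1 - cos λ)] / [(1 - cos λ)(1 + cos λ)] = 2/(1 - cos²λ) = 2/sin²λ = 2csc²λ = LHS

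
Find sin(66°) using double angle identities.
sin(66°) = 2 sin 33° cos 33° = 0.9135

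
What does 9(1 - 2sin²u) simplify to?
9(1 - 2sin²u) = 9(cos(2u)) (using Double angle)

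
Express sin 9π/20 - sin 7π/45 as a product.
sin 9π/20 - sin 7π/45 = 2 cos(109π/360) sin(53π/360)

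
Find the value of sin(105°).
sin(105°) = (√6+√2)/4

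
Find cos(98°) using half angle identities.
cos(98°) = -√((1 + cos 196°)/2) = -0.1392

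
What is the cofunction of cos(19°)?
cos(19°) = sin(90° - 19°) = sin(71°)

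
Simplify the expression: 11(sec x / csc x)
11(sec x / csc x) = 11(tan x) (using Reciprocal identities)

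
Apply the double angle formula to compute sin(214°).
sin(214°) = 2 sin 107° cos 107° = -0.5592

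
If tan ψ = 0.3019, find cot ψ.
cot ψ = 1/tan ψ = 3.312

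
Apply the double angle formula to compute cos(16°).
cos(16°) = cos²8° - sin²8° = 0.9613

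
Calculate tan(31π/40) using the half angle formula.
tan(31π/40) = sin 31π/20 / (1 + cos 31π/20) = -0.8541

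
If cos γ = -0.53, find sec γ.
sec γ = 1/cos γ = -1.887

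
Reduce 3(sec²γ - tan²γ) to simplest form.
3(sec²γ - tan²γ) = 3 (using Pythagorean identity)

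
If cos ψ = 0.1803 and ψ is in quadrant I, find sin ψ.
sin ψ = 0.9836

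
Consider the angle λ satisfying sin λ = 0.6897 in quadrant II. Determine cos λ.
cos λ = ±√(1 - sin²λ) = -0.7241 (negative in QII)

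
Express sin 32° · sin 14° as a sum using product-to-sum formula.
sin 32° sin 14° = (1/2)[cos(32°-14°) - cos(32°+14°)]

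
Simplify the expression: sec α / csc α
sec α / csc α = tan α (using Reciprocal identities)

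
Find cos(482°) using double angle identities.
cos(482°) = cos²241° - sin²241° = -0.5299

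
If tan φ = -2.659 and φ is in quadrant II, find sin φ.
sin φ = 0.936 (using tan²φ + 1 = sec²φ)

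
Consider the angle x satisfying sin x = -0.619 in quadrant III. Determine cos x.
cos x = ±√(1 - sin²x) = -0.7854 (negative in QIII)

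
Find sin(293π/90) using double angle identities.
sin(293π/90) = 2 sin 293π/180 cos 293π/180 = -0.7193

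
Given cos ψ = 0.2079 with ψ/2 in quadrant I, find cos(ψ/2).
cos(ψ/2) = ±√((1 + cos ψ)/2); positive since ψ/2 ∈ QI, so cos(ψ/2) = 0.7771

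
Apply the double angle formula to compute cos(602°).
cos(602°) = cos²301° - sin²301° = -0.4695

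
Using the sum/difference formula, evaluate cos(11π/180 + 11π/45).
cos(11π/180 + 11π/45) = cos 11π/180 cos 11π/45 - sin 11π/180 sin 11π/45 = 0.5736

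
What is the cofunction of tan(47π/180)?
tan(47π/180) = cot(π/2 - 47π/180) = cot(43π/180)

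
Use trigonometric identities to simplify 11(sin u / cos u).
11(sin u / cos u) = 11(tan u) (using Quotient identity)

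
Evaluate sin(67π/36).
sin(67π/36) = -0.4226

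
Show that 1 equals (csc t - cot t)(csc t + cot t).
RHS = csc²t - cot²t = (1 + cot²t) - cot²t = 1 = LHS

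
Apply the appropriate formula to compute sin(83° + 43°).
sin(83° + 43°) = sin 83° cos 43° + cos 83° sin 43° = 0.809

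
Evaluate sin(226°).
sin(226°) = -0.7193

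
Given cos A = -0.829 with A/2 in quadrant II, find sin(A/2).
sin(A/2) = ±√((1 - cos A)/2); positive since A/2 ∈ QII, so sin(A/2) = 0.9563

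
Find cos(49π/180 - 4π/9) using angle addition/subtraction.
cos(49π/180 - 4π/9) = cos 49π/180 cos 4π/9 + sin 49π/180 sin 4π/9 = 0.8572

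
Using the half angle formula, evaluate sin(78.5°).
sin(78.5°) = √((1 - cos 157°)/2) = 0.9799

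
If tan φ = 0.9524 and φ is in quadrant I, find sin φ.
sin φ = 0.6897 (using tan²φ + 1 = sec²φ)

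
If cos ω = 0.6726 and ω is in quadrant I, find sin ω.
sin ω = 0.74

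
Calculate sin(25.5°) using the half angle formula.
sin(25.5°) = √((1 - cos 51°)/2) = 0.4305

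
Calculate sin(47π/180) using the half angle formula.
sin(47π/180) = √((1 - cos 47π/90)/2) = 0.7314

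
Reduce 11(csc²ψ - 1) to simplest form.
11(csc²ψ - 1) = 11(cot²ψ) (using Pythagorean identity)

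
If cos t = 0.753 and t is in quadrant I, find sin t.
sin t = 0.658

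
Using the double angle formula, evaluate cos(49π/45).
cos(49π/45) = cos²49π/90 - sin²49π/90 = -0.9613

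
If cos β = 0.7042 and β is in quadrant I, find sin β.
sin β = 0.71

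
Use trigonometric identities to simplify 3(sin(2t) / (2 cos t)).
3(sin(2t) / (2 cos t)) = 3(sin t) (using Double angle)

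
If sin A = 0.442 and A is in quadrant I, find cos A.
cos A = 0.897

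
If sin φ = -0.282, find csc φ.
csc φ = 1/sin φ = -3.546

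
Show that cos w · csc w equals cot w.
LHS = cos w · (1/sin w) = cos w/sin w = cot w = RHS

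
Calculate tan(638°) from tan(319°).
tan(638°) = 2 tan 319° / (1 - tan²319°) = -7.115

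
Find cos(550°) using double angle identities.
cos(550°) = cos²275° - sin²275° = -0.9848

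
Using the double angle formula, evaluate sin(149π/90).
sin(149π/90) = 2 sin 149π/180 cos 149π/180 = -0.8829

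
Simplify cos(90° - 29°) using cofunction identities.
cos(90° - 29°) = sin(29°)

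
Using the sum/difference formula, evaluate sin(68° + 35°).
sin(68° + 35°) = sin 68° cos 35° + cos 68° sin 35° = 0.9744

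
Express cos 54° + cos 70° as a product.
cos 54° + cos 70° = 2 cos(62°) cos(-8°)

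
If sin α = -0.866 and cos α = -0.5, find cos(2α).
cos(2α) = cos²α - sin²α = -0.5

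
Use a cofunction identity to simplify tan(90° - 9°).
tan(90° - 9°) = cot(9°)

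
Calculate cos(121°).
cos(121°) = -0.515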